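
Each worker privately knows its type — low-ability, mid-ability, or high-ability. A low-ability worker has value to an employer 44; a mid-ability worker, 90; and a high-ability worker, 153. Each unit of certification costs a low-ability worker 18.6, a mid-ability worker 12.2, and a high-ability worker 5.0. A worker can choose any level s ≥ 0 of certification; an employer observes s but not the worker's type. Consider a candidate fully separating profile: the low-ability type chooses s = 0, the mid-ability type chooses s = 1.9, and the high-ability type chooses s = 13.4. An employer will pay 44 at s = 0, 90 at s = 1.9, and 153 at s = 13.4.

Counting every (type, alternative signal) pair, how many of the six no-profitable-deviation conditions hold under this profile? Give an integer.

5

Low-ability (own payoff 44): to s=1.9 gives 90 − 18.6×1.9 = 54.66 → profitable ✗; to s=13.4 gives 153 − 18.6×13.4 = -96.24 → no gain ✓.
High-ability (own payoff 153 − 5.0×13.4 = 86): to s=0 gives 44 → no gain ✓; to s=1.9 gives 90 − 5.0×1.9 = 80.5 → no gain ✓.
Mid-ability (own payoff 90 − 12.2×1.9 = 66.82): to s=0 gives 44 → no gain ✓; to s=13.4 gives 153 − 12.2×13.4 = -10.48 → no gain ✓.
5 of the 6 constraints hold; not an equilibrium.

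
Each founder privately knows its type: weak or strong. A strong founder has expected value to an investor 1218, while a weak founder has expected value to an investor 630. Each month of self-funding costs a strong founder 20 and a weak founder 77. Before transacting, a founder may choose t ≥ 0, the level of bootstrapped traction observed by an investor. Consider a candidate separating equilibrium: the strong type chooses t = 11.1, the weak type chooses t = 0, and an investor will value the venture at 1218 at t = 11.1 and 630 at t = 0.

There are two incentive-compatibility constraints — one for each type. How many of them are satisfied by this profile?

Strong type: signal → 1218 − 20 × 11.1 = 996; deviate to 0 → 630. IC holds (996 ≥ 630).
Weak type: stay at 0 → 630; mimic → 1218 − 77 × 11.1 = 363.3. IC holds (630 ≥ 363.3).
2 of 2 constraints hold, so this is a separating equilibrium.

2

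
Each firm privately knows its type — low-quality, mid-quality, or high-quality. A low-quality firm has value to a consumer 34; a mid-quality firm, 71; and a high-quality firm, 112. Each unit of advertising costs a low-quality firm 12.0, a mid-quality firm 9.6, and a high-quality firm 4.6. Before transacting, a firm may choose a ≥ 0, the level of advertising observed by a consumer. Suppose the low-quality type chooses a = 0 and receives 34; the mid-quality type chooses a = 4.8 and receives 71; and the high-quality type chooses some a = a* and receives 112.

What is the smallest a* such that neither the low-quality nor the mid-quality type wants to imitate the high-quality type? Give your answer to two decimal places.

9.07

Mid-quality type (on-path payoff 71 − 9.6×4.8 = 24.92) won't mimic when 24.92 ≥ 112 − 9.6·a*, i.e. a* ≥ 9.07.
Low-quality type (on-path payoff 34) won't mimic when 34 ≥ 112 − 12.0·a*, i.e. a* ≥ 6.50.
Both must hold, so a* = max(6.50, 9.07) = 9.07. The mid-quality type's constraint binds.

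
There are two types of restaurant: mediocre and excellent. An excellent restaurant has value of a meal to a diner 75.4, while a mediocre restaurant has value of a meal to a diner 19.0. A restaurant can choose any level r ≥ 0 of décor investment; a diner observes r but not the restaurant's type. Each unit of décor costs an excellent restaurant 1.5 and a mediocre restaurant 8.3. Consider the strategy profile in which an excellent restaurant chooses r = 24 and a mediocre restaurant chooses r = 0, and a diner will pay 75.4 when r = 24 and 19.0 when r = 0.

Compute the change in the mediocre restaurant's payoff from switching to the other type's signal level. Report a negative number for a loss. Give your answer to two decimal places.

Playing r = 0 the mediocre restaurant receives 19.0.
Deviating to r = 24 brings payment 75.4 at cost 8.3 × 24 = 199.2, netting -123.8.
Gain from deviating: -123.8 − 19.0 = -142.80.
The gain is negative, so the mediocre type's incentive-compatibility constraint is satisfied.

-142.80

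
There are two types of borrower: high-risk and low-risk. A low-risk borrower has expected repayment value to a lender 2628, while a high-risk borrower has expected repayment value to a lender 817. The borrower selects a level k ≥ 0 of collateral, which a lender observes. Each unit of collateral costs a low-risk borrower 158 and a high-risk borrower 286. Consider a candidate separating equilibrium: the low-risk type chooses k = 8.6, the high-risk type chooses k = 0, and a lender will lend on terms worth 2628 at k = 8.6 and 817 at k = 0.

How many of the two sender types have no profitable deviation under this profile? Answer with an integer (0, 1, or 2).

High-risk type: stay at 0 → 817; mimic → 2628 − 286 × 8.6 = 168.4. IC holds (817 ≥ 168.4).
Low-risk type: signal → 2628 − 158 × 8.6 = 1269.2; deviate to 0 → 817. IC holds (1269.2 ≥ 817).
2 of 2 constraints hold, so this is a separating equilibrium.

2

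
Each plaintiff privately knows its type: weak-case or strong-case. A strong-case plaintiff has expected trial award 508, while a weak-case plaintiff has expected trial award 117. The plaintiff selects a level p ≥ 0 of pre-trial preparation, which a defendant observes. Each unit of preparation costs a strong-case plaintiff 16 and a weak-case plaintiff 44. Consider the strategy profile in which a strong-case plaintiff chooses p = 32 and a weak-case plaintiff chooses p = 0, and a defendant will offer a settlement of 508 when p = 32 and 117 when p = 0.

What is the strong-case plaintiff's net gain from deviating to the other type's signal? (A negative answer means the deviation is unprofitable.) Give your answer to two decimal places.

Playing p = 32 the strong-case plaintiff receives 508 − 16 × 32 = -4.
Deviating to p = 0 yields 117 instead.
Gain from deviating: 117 − (-4) = 121.00.
The gain is positive, so the strong-case type's incentive-compatibility constraint is violated — this profile is not a separating equilibrium.

121.00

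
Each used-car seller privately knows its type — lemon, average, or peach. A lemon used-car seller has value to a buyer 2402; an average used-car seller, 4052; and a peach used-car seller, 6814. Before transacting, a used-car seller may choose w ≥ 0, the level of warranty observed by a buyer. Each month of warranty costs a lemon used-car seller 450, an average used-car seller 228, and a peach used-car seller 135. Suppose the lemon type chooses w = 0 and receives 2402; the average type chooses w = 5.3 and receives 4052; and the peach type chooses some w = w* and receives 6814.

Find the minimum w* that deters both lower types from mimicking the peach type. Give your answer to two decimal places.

17.41

Average type (on-path payoff 4052 − 228×5.3 = 2843.6) won't mimic when 2843.6 ≥ 6814 − 228·w*, i.e. w* ≥ 17.41.
Lemon type (on-path payoff 2402) won't mimic when 2402 ≥ 6814 − 450·w*, i.e. w* ≥ 9.80.
Both must hold, so w* = max(9.80, 17.41) = 17.41. The average type's constraint binds.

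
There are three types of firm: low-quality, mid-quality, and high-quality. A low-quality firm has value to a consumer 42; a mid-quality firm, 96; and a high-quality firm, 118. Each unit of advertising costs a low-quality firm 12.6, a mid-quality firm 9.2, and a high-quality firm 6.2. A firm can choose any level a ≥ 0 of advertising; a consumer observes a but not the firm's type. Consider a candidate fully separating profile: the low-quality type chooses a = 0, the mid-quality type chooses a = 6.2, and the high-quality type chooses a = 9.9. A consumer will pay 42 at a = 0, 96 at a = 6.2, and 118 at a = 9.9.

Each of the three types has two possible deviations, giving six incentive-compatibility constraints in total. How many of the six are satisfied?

4

High-quality (own payoff 118 − 6.2×9.9 = 56.62): to a=0 gives 42 → no gain ✓; to a=6.2 gives 96 − 6.2×6.2 = 57.56 → profitable ✗.
Mid-quality (own payoff 96 − 9.2×6.2 = 38.96): to a=0 gives 42 → profitable ✗; to a=9.9 gives 118 − 9.2×9.9 = 26.92 → no gain ✓.
Low-quality (own payoff 42): to a=6.2 gives 96 − 12.6×6.2 = 17.88 → no gain ✓; to a=9.9 gives 118 − 12.6×9.9 = -6.74 → no gain ✓.
4 of the 6 constraints hold; not an equilibrium.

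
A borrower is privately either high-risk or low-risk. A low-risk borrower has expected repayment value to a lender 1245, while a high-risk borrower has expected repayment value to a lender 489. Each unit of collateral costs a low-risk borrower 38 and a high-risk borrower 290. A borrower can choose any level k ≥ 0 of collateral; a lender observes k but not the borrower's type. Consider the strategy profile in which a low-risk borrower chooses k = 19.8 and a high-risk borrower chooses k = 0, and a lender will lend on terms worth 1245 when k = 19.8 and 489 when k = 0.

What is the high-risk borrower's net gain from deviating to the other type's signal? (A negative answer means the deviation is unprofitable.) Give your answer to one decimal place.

Playing k = 0 the high-risk borrower receives 489.
Deviating to k = 19.8 brings payment 1245 at cost 290 × 19.8 = 5742, netting -4497.
Gain from deviating: -4497 − 489 = -4986.0.
The gain is negative, so the high-risk type's incentive-compatibility constraint is satisfied.

-4986.0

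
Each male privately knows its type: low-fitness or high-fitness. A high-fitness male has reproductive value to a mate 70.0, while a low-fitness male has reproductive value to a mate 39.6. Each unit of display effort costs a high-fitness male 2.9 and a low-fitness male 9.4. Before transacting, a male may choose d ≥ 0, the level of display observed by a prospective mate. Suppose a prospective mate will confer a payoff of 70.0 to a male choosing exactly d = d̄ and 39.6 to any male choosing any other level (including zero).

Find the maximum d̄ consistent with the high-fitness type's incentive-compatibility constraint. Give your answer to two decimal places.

10.48

Choosing d̄ yields the high-fitness type 70.0 − 2.9·d̄; choosing zero yields 39.6.
The high-fitness type is indifferent at 70.0 − 2.9·d̄ = 39.6, i.e. d̄ = (70.0 − 39.6) / 2.9 ≈ 10.48.
For any d̄ above 10.48 the high-fitness type would rather pool at zero, so separation collapses.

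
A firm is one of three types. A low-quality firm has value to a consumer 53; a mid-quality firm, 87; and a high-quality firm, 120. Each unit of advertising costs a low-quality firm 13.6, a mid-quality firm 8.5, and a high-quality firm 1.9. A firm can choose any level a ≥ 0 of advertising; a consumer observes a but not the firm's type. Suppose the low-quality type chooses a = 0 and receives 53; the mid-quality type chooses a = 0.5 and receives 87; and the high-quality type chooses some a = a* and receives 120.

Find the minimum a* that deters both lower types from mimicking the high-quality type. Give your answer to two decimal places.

4.93

Low-quality type (on-path payoff 53) won't mimic when 53 ≥ 120 − 13.6·a*, i.e. a* ≥ 4.93.
Mid-quality type (on-path payoff 87 − 8.5×0.5 = 82.75) won't mimic when 82.75 ≥ 120 − 8.5·a*, i.e. a* ≥ 4.38.
Both must hold, so a* = max(4.93, 4.38) = 4.93. The low-quality type's constraint binds.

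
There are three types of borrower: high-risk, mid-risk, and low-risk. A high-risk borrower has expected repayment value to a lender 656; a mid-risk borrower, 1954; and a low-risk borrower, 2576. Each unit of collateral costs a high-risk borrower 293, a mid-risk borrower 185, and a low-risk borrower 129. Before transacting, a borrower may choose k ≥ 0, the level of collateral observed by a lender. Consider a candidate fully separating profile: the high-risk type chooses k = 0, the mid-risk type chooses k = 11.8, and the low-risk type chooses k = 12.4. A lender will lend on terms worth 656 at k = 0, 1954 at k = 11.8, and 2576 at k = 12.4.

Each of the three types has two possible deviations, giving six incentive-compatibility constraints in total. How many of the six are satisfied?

Mid-risk (own payoff 1954 − 185×11.8 = -229): to k=0 gives 656 → profitable ✗; to k=12.4 gives 2576 − 185×12.4 = 282 → profitable ✗.
Low-risk (own payoff 2576 − 129×12.4 = 976.4): to k=0 gives 656 → no gain ✓; to k=11.8 gives 1954 − 129×11.8 = 431.8 → no gain ✓.
High-risk (own payoff 656): to k=11.8 gives 1954 − 293×11.8 = -1503.4 → no gain ✓; to k=12.4 gives 2576 − 293×12.4 = -1057.2 → no gain ✓.
4 of the 6 constraints hold; not an equilibrium.

4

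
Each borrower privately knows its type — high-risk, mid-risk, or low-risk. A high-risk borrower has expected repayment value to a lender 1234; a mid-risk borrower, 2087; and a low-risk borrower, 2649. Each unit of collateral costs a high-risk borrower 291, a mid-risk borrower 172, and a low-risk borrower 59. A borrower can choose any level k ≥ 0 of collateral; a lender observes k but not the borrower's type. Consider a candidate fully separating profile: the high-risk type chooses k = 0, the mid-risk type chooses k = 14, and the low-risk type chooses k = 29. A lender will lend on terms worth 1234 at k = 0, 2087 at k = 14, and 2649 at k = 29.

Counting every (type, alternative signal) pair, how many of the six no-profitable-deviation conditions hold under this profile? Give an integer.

3

High-risk (own payoff 1234): to k=14 gives 2087 − 291×14 = -1987 → no gain ✓; to k=29 gives 2649 − 291×29 = -5790 → no gain ✓.
Low-risk (own payoff 2649 − 59×29 = 938): to k=0 gives 1234 → profitable ✗; to k=14 gives 2087 − 59×14 = 1261 → profitable ✗.
Mid-risk (own payoff 2087 − 172×14 = -321): to k=0 gives 1234 → profitable ✗; to k=29 gives 2649 − 172×29 = -2339 → no gain ✓.
3 of the 6 constraints hold; not an equilibrium.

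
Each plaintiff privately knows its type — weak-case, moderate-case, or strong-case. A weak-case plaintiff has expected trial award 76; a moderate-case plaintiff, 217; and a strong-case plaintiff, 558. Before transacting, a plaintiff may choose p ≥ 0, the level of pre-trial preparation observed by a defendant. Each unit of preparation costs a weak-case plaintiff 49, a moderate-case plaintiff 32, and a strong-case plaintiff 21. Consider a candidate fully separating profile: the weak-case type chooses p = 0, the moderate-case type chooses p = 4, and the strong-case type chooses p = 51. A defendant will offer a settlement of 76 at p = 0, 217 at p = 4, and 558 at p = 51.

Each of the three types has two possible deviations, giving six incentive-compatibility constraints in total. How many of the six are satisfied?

4

Weak-case (own payoff 76): to p=4 gives 217 − 49×4 = 21 → no gain ✓; to p=51 gives 558 − 49×51 = -1941 → no gain ✓.
Strong-case (own payoff 558 − 21×51 = -513): to p=0 gives 76 → profitable ✗; to p=4 gives 217 − 21×4 = 133 → profitable ✗.
Moderate-case (own payoff 217 − 32×4 = 89): to p=0 gives 76 → no gain ✓; to p=51 gives 558 − 32×51 = -1074 → no gain ✓.
4 of the 6 constraints hold; not an equilibrium.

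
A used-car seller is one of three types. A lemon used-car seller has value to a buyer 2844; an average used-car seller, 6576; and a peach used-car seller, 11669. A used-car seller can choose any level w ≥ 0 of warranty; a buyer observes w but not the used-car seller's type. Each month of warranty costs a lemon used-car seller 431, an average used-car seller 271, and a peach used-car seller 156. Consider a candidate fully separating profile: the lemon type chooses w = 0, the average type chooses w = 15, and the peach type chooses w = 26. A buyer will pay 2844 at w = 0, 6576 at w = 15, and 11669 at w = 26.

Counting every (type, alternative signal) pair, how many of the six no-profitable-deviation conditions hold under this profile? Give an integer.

4

Peach (own payoff 11669 − 156×26 = 7613): to w=0 gives 2844 → no gain ✓; to w=15 gives 6576 − 156×15 = 4236 → no gain ✓.
Average (own payoff 6576 − 271×15 = 2511): to w=0 gives 2844 → profitable ✗; to w=26 gives 11669 − 271×26 = 4623 → profitable ✗.
Lemon (own payoff 2844): to w=15 gives 6576 − 431×15 = 111 → no gain ✓; to w=26 gives 11669 − 431×26 = 463 → no gain ✓.
4 of the 6 constraints hold; not an equilibrium.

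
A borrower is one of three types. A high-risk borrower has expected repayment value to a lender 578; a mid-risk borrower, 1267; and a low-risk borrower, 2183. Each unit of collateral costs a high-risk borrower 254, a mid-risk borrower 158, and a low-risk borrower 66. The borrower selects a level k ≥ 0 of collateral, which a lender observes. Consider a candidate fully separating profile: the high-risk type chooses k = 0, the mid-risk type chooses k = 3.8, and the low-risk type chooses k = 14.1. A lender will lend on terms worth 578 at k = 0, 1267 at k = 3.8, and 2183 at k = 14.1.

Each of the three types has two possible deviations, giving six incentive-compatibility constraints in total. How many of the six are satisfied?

6

Mid-risk (own payoff 1267 − 158×3.8 = 666.6): to k=0 gives 578 → no gain ✓; to k=14.1 gives 2183 − 158×14.1 = -44.8 → no gain ✓.
High-risk (own payoff 578): to k=3.8 gives 1267 − 254×3.8 = 301.8 → no gain ✓; to k=14.1 gives 2183 − 254×14.1 = -1398.4 → no gain ✓.
Low-risk (own payoff 2183 − 66×14.1 = 1252.4): to k=0 gives 578 → no gain ✓; to k=3.8 gives 1267 − 66×3.8 = 1016.2 → no gain ✓.
6 of the 6 constraints hold; this profile is a separating equilibrium.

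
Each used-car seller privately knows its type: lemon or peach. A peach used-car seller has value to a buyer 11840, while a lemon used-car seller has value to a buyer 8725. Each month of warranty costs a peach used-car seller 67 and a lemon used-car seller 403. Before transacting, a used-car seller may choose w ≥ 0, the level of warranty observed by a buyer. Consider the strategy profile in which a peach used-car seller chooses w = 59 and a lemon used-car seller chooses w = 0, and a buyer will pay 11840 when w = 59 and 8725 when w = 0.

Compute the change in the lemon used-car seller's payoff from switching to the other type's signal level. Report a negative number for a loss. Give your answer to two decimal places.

-20662.00

Playing w = 0 the lemon used-car seller receives 8725.
Deviating to w = 59 brings payment 11840 at cost 403 × 59 = 23777, netting -11937.
Gain from deviating: -11937 − 8725 = -20662.00.
The gain is negative, so the lemon type's incentive-compatibility constraint is satisfied.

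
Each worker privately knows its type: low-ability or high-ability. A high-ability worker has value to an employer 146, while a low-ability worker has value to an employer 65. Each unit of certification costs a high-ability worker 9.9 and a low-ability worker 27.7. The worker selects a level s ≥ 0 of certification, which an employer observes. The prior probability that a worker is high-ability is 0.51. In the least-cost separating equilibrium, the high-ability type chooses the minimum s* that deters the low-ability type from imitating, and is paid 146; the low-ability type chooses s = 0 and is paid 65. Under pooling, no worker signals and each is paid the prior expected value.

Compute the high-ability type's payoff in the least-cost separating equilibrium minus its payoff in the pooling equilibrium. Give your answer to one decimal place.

10.7

Least-cost separating signal: s* solves 65 = 146 − 27.7·s*, so s* = (146 − 65)/27.7 ≈ 2.9242.
High-ability type's separating payoff: 146 − 9.9 × s* = 146 − 9.9 × (146 − 65)/27.7 = 146 − 801.9/27.7 ≈ 117.051.
Pooling payoff: 0.51 × 146 + 0.49 × 65 = 106.31.
Difference: 117.051 − 106.31 = 10.741, i.e. 10.7 to one decimal place.
The high-ability type prefers to separate.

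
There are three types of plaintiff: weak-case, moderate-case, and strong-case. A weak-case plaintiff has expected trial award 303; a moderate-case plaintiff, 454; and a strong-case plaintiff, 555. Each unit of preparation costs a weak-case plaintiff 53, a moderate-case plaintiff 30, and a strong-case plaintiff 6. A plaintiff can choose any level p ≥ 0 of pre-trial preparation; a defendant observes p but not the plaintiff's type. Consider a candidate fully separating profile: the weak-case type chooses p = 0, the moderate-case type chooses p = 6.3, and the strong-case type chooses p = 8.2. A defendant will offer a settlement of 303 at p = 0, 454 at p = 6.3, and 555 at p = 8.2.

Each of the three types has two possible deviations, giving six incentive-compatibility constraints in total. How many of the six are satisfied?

Strong-case (own payoff 555 − 6×8.2 = 505.8): to p=0 gives 303 → no gain ✓; to p=6.3 gives 454 − 6×6.3 = 416.2 → no gain ✓.
Moderate-case (own payoff 454 − 30×6.3 = 265): to p=0 gives 303 → profitable ✗; to p=8.2 gives 555 − 30×8.2 = 309 → profitable ✗.
Weak-case (own payoff 303): to p=6.3 gives 454 − 53×6.3 = 120.1 → no gain ✓; to p=8.2 gives 555 − 53×8.2 = 120.4 → no gain ✓.
4 of the 6 constraints hold; not an equilibrium.

4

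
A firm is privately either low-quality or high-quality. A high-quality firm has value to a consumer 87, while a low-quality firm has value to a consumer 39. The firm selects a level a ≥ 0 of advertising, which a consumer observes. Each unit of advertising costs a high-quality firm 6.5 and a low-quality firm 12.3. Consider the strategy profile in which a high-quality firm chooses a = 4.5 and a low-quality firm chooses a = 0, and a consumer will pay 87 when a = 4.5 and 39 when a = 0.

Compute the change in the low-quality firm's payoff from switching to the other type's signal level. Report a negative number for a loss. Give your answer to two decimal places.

-7.35

Playing a = 0 the low-quality firm receives 39.
Deviating to a = 4.5 brings payment 87 at cost 12.3 × 4.5 = 55.35, netting 31.65.
Gain from deviating: 31.65 − 39 = -7.35.
The gain is negative, so the low-quality type's incentive-compatibility constraint is satisfied.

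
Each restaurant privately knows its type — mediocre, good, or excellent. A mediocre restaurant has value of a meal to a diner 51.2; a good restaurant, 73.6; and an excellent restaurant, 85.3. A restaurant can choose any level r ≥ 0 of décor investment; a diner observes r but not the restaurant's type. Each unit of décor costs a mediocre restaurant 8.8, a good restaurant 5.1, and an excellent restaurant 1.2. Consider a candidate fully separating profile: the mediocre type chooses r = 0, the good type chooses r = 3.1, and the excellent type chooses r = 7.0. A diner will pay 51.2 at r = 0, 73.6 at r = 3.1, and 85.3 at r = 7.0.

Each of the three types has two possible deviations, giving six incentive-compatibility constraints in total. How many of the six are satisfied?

6

Mediocre (own payoff 51.2): to r=3.1 gives 73.6 − 8.8×3.1 = 46.32 → no gain ✓; to r=7.0 gives 85.3 − 8.8×7.0 = 23.7 → no gain ✓.
Excellent (own payoff 85.3 − 1.2×7.0 = 76.9): to r=0 gives 51.2 → no gain ✓; to r=3.1 gives 73.6 − 1.2×3.1 = 69.88 → no gain ✓.
Good (own payoff 73.6 − 5.1×3.1 = 57.79): to r=0 gives 51.2 → no gain ✓; to r=7.0 gives 85.3 − 5.1×7.0 = 49.6 → no gain ✓.
6 of the 6 constraints hold; this profile is a separating equilibrium.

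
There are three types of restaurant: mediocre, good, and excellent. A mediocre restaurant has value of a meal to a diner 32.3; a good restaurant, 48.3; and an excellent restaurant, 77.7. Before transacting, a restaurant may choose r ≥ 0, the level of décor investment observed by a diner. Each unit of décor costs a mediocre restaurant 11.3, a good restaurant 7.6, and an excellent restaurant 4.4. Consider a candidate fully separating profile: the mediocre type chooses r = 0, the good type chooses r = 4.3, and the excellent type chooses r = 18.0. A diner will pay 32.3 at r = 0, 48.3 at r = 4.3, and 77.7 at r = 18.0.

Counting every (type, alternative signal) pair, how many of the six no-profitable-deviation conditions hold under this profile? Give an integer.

Mediocre (own payoff 32.3): to r=4.3 gives 48.3 − 11.3×4.3 = -0.29 → no gain ✓; to r=18.0 gives 77.7 − 11.3×18.0 = -125.7 → no gain ✓.
Excellent (own payoff 77.7 − 4.4×18.0 = -1.5): to r=0 gives 32.3 → profitable ✗; to r=4.3 gives 48.3 − 4.4×4.3 = 29.38 → profitable ✗.
Good (own payoff 48.3 − 7.6×4.3 = 15.62): to r=0 gives 32.3 → profitable ✗; to r=18.0 gives 77.7 − 7.6×18.0 = -59.1 → no gain ✓.
3 of the 6 constraints hold; not an equilibrium.

3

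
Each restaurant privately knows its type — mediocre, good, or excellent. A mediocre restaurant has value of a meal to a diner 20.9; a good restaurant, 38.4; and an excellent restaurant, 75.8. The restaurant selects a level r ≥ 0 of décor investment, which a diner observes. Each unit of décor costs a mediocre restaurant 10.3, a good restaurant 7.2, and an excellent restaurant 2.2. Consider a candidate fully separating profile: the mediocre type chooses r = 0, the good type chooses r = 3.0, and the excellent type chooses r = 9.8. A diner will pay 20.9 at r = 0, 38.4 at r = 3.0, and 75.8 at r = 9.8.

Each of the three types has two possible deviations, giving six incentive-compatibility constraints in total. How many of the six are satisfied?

5

Good (own payoff 38.4 − 7.2×3.0 = 16.8): to r=0 gives 20.9 → profitable ✗; to r=9.8 gives 75.8 − 7.2×9.8 = 5.24 → no gain ✓.
Excellent (own payoff 75.8 − 2.2×9.8 = 54.24): to r=0 gives 20.9 → no gain ✓; to r=3.0 gives 38.4 − 2.2×3.0 = 31.8 → no gain ✓.
Mediocre (own payoff 20.9): to r=3.0 gives 38.4 − 10.3×3.0 = 7.5 → no gain ✓; to r=9.8 gives 75.8 − 10.3×9.8 = -25.14 → no gain ✓.
5 of the 6 constraints hold; not an equilibrium.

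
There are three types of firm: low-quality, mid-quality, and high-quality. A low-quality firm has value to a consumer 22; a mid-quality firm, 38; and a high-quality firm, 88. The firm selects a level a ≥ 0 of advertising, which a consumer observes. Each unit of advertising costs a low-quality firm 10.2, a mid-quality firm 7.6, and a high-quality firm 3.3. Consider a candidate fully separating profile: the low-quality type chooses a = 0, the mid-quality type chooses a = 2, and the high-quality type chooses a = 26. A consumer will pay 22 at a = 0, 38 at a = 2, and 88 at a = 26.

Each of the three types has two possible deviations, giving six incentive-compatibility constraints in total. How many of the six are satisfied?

4

Mid-quality (own payoff 38 − 7.6×2 = 22.8): to a=0 gives 22 → no gain ✓; to a=26 gives 88 − 7.6×26 = -109.6 → no gain ✓.
High-quality (own payoff 88 − 3.3×26 = 2.2): to a=0 gives 22 → profitable ✗; to a=2 gives 38 − 3.3×2 = 31.4 → profitable ✗.
Low-quality (own payoff 22): to a=2 gives 38 − 10.2×2 = 17.6 → no gain ✓; to a=26 gives 88 − 10.2×26 = -177.2 → no gain ✓.
4 of the 6 constraints hold; not an equilibrium.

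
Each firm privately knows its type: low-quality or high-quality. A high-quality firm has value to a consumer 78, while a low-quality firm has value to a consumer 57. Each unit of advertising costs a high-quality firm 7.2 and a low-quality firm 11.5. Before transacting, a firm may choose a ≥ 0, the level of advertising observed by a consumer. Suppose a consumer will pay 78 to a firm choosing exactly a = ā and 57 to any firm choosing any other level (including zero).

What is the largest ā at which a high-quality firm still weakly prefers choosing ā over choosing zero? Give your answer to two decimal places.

Choosing ā yields the high-quality type 78 − 7.2·ā; choosing zero yields 57.
The high-quality type is indifferent at 78 − 7.2·ā = 57, i.e. ā = (78 − 57) / 7.2 ≈ 2.92.
For any ā above 2.92 the high-quality type would rather pool at zero, so separation collapses.

2.92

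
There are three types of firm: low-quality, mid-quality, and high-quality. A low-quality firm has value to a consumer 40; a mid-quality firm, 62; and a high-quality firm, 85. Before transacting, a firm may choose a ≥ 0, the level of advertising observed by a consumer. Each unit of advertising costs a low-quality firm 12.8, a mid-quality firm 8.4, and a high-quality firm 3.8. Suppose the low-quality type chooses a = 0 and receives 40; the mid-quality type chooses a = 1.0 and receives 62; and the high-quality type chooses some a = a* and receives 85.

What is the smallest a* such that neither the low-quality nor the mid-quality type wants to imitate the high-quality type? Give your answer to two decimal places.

Low-quality type (on-path payoff 40) won't mimic when 40 ≥ 85 − 12.8·a*, i.e. a* ≥ 3.52.
Mid-quality type (on-path payoff 62 − 8.4×1.0 = 53.6) won't mimic when 53.6 ≥ 85 − 8.4·a*, i.e. a* ≥ 3.74.
Both must hold, so a* = max(3.52, 3.74) = 3.74. The mid-quality type's constraint binds.

3.74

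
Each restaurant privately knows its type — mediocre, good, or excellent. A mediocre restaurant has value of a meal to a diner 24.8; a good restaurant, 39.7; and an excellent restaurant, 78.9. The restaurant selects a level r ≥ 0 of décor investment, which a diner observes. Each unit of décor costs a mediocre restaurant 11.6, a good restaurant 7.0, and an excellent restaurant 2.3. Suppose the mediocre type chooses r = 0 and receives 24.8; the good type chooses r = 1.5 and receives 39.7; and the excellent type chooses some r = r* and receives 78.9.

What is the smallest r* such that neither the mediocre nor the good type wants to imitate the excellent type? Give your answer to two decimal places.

7.10

Mediocre type (on-path payoff 24.8) won't mimic when 24.8 ≥ 78.9 − 11.6·r*, i.e. r* ≥ 4.66.
Good type (on-path payoff 39.7 − 7.0×1.5 = 29.2) won't mimic when 29.2 ≥ 78.9 − 7.0·r*, i.e. r* ≥ 7.10.
Both must hold, so r* = max(4.66, 7.10) = 7.10. The good type's constraint binds.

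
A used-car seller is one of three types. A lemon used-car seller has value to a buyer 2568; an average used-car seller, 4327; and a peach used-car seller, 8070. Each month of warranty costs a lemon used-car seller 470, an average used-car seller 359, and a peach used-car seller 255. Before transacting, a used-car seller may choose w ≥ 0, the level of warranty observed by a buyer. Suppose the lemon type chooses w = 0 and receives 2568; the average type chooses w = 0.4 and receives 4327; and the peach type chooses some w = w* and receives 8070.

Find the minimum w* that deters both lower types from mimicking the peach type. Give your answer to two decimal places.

Average type (on-path payoff 4327 − 359×0.4 = 4183.4) won't mimic when 4183.4 ≥ 8070 − 359·w*, i.e. w* ≥ 10.83.
Lemon type (on-path payoff 2568) won't mimic when 2568 ≥ 8070 − 470·w*, i.e. w* ≥ 11.71.
Both must hold, so w* = max(11.71, 10.83) = 11.71. The lemon type's constraint binds.

11.71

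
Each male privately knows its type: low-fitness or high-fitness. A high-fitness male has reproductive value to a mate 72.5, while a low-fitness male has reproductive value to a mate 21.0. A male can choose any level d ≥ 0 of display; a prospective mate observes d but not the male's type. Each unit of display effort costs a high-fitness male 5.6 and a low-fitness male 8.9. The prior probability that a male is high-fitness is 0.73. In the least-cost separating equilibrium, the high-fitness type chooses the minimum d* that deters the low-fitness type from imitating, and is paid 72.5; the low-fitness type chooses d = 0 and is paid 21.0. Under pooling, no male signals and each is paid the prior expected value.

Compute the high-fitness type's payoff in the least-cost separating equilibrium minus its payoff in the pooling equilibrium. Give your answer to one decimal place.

Least-cost separating signal: d* solves 21.0 = 72.5 − 8.9·d*, so d* = (72.5 − 21.0)/8.9 ≈ 5.7865.
High-fitness type's separating payoff: 72.5 − 5.6 × d* = 72.5 − 5.6 × (72.5 − 21.0)/8.9 = 72.5 − 288.4/8.9 ≈ 40.096.
Pooling payoff: 0.73 × 72.5 + 0.27 × 21.0 = 58.595.
Difference: 40.096 − 58.595 = -18.499, i.e. -18.5 to one decimal place.
The high-fitness type would prefer the pooling outcome.

-18.5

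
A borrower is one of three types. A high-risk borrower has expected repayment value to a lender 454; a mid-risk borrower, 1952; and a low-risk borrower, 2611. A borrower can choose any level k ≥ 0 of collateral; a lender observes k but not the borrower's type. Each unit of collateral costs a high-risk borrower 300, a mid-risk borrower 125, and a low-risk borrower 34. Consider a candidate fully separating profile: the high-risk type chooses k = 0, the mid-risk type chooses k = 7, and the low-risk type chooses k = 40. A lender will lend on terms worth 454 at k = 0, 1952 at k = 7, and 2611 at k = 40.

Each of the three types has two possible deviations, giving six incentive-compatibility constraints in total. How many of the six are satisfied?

Low-risk (own payoff 2611 − 34×40 = 1251): to k=0 gives 454 → no gain ✓; to k=7 gives 1952 − 34×7 = 1714 → profitable ✗.
Mid-risk (own payoff 1952 − 125×7 = 1077): to k=0 gives 454 → no gain ✓; to k=40 gives 2611 − 125×40 = -2389 → no gain ✓.
High-risk (own payoff 454): to k=7 gives 1952 − 300×7 = -148 → no gain ✓; to k=40 gives 2611 − 300×40 = -9389 → no gain ✓.
5 of the 6 constraints hold; not an equilibrium.

5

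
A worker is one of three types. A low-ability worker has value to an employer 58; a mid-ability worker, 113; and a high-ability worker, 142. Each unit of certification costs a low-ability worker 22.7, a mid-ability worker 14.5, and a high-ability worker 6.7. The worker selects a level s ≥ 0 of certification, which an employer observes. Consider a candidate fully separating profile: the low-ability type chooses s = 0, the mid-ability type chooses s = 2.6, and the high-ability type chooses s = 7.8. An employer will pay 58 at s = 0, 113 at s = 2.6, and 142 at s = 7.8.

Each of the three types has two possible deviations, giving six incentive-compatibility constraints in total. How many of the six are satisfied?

Mid-ability (own payoff 113 − 14.5×2.6 = 75.3): to s=0 gives 58 → no gain ✓; to s=7.8 gives 142 − 14.5×7.8 = 28.9 → no gain ✓.
Low-ability (own payoff 58): to s=2.6 gives 113 − 22.7×2.6 = 53.98 → no gain ✓; to s=7.8 gives 142 − 22.7×7.8 = -35.06 → no gain ✓.
High-ability (own payoff 142 − 6.7×7.8 = 89.74): to s=0 gives 58 → no gain ✓; to s=2.6 gives 113 − 6.7×2.6 = 95.58 → profitable ✗.
5 of the 6 constraints hold; not an equilibrium.

5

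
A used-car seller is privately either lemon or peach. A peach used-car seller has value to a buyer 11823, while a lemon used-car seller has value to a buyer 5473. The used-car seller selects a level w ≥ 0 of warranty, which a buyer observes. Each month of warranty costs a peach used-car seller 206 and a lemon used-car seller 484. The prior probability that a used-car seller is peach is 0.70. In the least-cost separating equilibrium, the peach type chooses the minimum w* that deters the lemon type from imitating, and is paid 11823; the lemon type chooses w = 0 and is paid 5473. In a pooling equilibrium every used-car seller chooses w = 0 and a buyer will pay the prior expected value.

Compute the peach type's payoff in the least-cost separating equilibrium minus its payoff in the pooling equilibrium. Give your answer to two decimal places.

Least-cost separating signal: w* solves 5473 = 11823 − 484·w*, so w* = (11823 − 5473)/484 ≈ 13.1198.
Peach type's separating payoff: 11823 − 206 × w* = 11823 − 206 × (11823 − 5473)/484 = 11823 − 1308100/484 ≈ 9120.3140.
Pooling payoff: 0.70 × 11823 + 0.30 × 5473 = 9918.
Difference: 9120.3140 − 9918 = -797.686, i.e. -797.69 to two decimal places.
The peach type would prefer the pooling outcome.

-797.69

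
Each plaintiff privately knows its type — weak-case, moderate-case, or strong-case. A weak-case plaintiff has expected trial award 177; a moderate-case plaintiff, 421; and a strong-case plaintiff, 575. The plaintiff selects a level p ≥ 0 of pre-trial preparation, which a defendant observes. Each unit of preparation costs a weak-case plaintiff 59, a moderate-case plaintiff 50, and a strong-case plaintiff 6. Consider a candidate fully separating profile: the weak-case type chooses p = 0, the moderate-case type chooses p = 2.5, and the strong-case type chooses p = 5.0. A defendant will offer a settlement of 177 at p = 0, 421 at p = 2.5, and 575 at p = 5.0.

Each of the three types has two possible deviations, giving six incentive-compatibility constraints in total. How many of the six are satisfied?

3

Weak-case (own payoff 177): to p=2.5 gives 421 − 59×2.5 = 273.5 → profitable ✗; to p=5.0 gives 575 − 59×5.0 = 280 → profitable ✗.
Strong-case (own payoff 575 − 6×5.0 = 545): to p=0 gives 177 → no gain ✓; to p=2.5 gives 421 − 6×2.5 = 406 → no gain ✓.
Moderate-case (own payoff 421 − 50×2.5 = 296): to p=0 gives 177 → no gain ✓; to p=5.0 gives 575 − 50×5.0 = 325 → profitable ✗.
3 of the 6 constraints hold; not an equilibrium.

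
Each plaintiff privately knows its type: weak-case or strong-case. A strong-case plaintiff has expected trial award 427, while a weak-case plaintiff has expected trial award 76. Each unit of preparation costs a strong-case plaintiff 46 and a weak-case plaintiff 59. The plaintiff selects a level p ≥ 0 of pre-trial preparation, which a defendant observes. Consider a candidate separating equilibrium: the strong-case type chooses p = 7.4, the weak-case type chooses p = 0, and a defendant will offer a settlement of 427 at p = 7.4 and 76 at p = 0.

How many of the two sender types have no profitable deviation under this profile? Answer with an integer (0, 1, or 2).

Strong-case type: signal → 427 − 46 × 7.4 = 86.6; deviate to 0 → 76. IC holds (86.6 ≥ 76).
Weak-case type: stay at 0 → 76; mimic → 427 − 59 × 7.4 = -9.6. IC holds (76 ≥ -9.6).
2 of 2 constraints hold, so this is a separating equilibrium.

2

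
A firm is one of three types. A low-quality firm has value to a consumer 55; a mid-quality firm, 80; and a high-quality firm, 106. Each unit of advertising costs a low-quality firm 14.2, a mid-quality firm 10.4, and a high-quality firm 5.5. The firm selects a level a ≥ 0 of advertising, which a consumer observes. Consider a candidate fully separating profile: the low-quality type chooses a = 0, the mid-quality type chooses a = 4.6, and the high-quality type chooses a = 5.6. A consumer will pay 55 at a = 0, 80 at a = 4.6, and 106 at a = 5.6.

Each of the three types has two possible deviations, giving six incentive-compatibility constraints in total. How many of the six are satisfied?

Mid-quality (own payoff 80 − 10.4×4.6 = 32.16): to a=0 gives 55 → profitable ✗; to a=5.6 gives 106 − 10.4×5.6 = 47.76 → profitable ✗.
High-quality (own payoff 106 − 5.5×5.6 = 75.2): to a=0 gives 55 → no gain ✓; to a=4.6 gives 80 − 5.5×4.6 = 54.7 → no gain ✓.
Low-quality (own payoff 55): to a=4.6 gives 80 − 14.2×4.6 = 14.68 → no gain ✓; to a=5.6 gives 106 − 14.2×5.6 = 26.48 → no gain ✓.
4 of the 6 constraints hold; not an equilibrium.

4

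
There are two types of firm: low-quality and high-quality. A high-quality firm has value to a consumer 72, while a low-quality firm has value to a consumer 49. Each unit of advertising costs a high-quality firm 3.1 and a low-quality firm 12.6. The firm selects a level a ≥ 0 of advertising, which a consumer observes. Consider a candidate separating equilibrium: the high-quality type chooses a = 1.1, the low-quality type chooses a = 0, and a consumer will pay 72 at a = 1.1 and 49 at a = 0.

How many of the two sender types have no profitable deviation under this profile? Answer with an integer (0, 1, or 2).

Low-quality type: stay at 0 → 49; mimic → 72 − 12.6 × 1.1 = 58.14. IC fails (49 < 58.14).
High-quality type: signal → 72 − 3.1 × 1.1 = 68.59; deviate to 0 → 49. IC holds (68.59 ≥ 49).
1 of 2 constraints hold, so this profile is not an equilibrium.

1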